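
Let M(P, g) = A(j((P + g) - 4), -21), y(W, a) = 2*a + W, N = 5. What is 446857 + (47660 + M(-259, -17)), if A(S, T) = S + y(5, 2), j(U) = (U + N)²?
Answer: 570151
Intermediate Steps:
y(W, a) = W + 2*a
j(U) = (5 + U)² (j(U) = (U + 5)² = (5 + U)²)
A(S, T) = 9 + S (A(S, T) = S + (5 + 2*2) = S + (5 + 4) = S + 9 = 9 + S)
M(P, g) = 9 + (1 + P + g)² (M(P, g) = 9 + (5 + ((P + g) - 4))² = 9 + (5 + (-4 + P + g))² = 9 + (1 + P + g)²)
446857 + (47660 + M(-259, -17)) = 446857 + (47660 + (9 + (1 - 259 - 17)²)) = 446857 + (47660 + (9 + (-275)²)) = 446857 + (47660 + (9 + 75625)) = 446857 + (47660 + 75634) = 446857 + 123294 = 570151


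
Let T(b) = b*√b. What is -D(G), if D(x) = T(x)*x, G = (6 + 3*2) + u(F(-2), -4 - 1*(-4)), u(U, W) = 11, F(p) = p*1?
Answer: -529*√23 ≈ -2537.0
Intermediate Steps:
F(p) = p
T(b) = b^(3/2)
G = 23 (G = (6 + 3*2) + 11 = (6 + 6) + 11 = 12 + 11 = 23)
D(x) = x^(5/2) (D(x) = x^(3/2)*x = x^(5/2))
-D(G) = -23^(5/2) = -529*√23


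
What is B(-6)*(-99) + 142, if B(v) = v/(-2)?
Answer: -155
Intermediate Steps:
B(v) = -v/2 (B(v) = v*(-½) = -v/2)
B(-6)*(-99) + 142 = -½*(-6)*(-99) + 142 = 3*(-99) + 142 = -297 + 142 = -155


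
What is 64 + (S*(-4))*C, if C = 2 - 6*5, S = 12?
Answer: 1408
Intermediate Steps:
C = -28 (C = 2 - 30 = -28)
64 + (S*(-4))*C = 64 + (12*(-4))*(-28) = 64 - 48*(-28) = 64 + 1344 = 1408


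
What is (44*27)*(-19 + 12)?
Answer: -8316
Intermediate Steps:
(44*27)*(-19 + 12) = 1188*(-7) = -8316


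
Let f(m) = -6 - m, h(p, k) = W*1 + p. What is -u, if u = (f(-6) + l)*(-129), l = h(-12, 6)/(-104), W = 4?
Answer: 129/13 ≈ 9.9231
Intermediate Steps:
h(p, k) = 4 + p (h(p, k) = 4*1 + p = 4 + p)
l = 1/13 (l = (4 - 12)/(-104) = -8*(-1/104) = 1/13 ≈ 0.076923)
u = -129/13 (u = ((-6 - 1*(-6)) + 1/13)*(-129) = ((-6 + 6) + 1/13)*(-129) = (0 + 1/13)*(-129) = (1/13)*(-129) = -129/13 ≈ -9.9231)
-u = -1*(-129/13) = 129/13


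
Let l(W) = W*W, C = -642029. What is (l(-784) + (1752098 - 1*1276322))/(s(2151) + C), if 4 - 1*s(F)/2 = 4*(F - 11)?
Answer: -155776/94163 ≈ -1.6543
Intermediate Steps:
l(W) = W²
s(F) = 96 - 8*F (s(F) = 8 - 8*(F - 11) = 8 - 8*(-11 + F) = 8 - 2*(-44 + 4*F) = 8 + (88 - 8*F) = 96 - 8*F)
(l(-784) + (1752098 - 1*1276322))/(s(2151) + C) = ((-784)² + (1752098 - 1*1276322))/((96 - 8*2151) - 642029) = (614656 + (1752098 - 1276322))/((96 - 17208) - 642029) = (614656 + 475776)/(-17112 - 642029) = 1090432/(-659141) = 1090432*(-1/659141) = -155776/94163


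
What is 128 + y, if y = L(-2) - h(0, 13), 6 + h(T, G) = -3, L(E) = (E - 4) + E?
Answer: 129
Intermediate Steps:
L(E) = -4 + 2*E (L(E) = (-4 + E) + E = -4 + 2*E)
h(T, G) = -9 (h(T, G) = -6 - 3 = -9)
y = 1 (y = (-4 + 2*(-2)) - 1*(-9) = (-4 - 4) + 9 = -8 + 9 = 1)
128 + y = 128 + 1 = 129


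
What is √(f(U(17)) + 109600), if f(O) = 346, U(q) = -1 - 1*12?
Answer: √109946 ≈ 331.58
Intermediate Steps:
U(q) = -13 (U(q) = -1 - 12 = -13)
√(f(U(17)) + 109600) = √(346 + 109600) = √109946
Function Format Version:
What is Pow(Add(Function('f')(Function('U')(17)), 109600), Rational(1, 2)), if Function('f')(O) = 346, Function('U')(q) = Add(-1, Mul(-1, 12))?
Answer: Pow(109946, Rational(1, 2)) ≈ 331.58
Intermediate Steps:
Function('U')(q) = -13 (Function('U')(q) = Add(-1, -12) = -13)
Pow(Add(Function('f')(Function('U')(17)), 109600), Rational(1, 2)) = Pow(Add(346, 109600), Rational(1, 2)) = Pow(109946, Rational(1, 2))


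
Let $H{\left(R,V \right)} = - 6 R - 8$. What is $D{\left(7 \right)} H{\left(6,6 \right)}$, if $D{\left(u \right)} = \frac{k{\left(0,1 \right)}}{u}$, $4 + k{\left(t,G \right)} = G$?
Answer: $\frac{132}{7} \approx 18.857$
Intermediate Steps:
$H{\left(R,V \right)} = -8 - 6 R$
$k{\left(t,G \right)} = -4 + G$
$D{\left(u \right)} = - \frac{3}{u}$ ($D{\left(u \right)} = \frac{-4 + 1}{u} = - \frac{3}{u}$)
$D{\left(7 \right)} H{\left(6,6 \right)} = - \frac{3}{7} \left(-8 - 36\right) = \left(-3\right) \frac{1}{7} \left(-8 - 36\right) = \left(- \frac{3}{7}\right) \left(-44\right) = \frac{132}{7}$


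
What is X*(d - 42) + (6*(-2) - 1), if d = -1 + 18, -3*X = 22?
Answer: 511/3 ≈ 170.33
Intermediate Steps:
X = -22/3 (X = -⅓*22 = -22/3 ≈ -7.3333)
d = 17
X*(d - 42) + (6*(-2) - 1) = -22*(17 - 42)/3 + (6*(-2) - 1) = -22/3*(-25) + (-12 - 1) = 550/3 - 13 = 511/3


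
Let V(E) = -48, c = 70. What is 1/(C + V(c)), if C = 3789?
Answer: 1/3741 ≈ 0.00026731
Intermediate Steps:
1/(C + V(c)) = 1/(3789 - 48) = 1/3741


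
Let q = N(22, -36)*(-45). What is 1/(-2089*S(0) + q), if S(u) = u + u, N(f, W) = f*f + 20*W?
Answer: 1/10620 ≈ 9.4162e-5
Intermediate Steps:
N(f, W) = f**2 + 20*W
S(u) = 2*u
q = 10620 (q = (22**2 + 20*(-36))*(-45) = (484 - 720)*(-45) = -236*(-45) = 10620)
1/(-2089*S(0) + q) = 1/(-4178*0 + 10620) = 1/(-2089*0 + 10620) = 1/(0 + 10620) = 1/10620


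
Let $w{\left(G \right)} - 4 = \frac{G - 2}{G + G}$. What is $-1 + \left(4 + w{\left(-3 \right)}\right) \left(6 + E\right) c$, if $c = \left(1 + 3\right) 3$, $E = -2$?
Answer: $423$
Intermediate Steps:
$w{\left(G \right)} = 4 + \frac{-2 + G}{2 G}$ ($w{\left(G \right)} = 4 + \frac{G - 2}{G + G} = 4 + \frac{-2 + G}{2 G}$)
$c = 12$ ($c = 4 \cdot 3 = 12$)
$-1 + \left(4 + w{\left(-3 \right)}\right) \left(6 + E\right) c = -1 + \left(4 + \left(\frac{9}{2} - \frac{1}{-3}\right)\right) \left(6 - 2\right) 12 = -1 + \left(4 + \left(\frac{9}{2} - - \frac{1}{3}\right)\right) 4 \cdot 12 = -1 + \left(4 + \left(\frac{9}{2} + \frac{1}{3}\right)\right) 4 \cdot 12 = -1 + \left(4 + \frac{29}{6}\right) 4 \cdot 12 = -1 + \frac{53}{6} \cdot 4 \cdot 12 = -1 + \frac{106}{3} \cdot 12 = -1 + 424 = 423$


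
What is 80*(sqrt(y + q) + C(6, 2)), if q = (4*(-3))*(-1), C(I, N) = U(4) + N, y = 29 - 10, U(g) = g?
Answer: 480 + 80*sqrt(31) ≈ 925.42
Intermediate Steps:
y = 19
C(I, N) = 4 + N
q = 12 (q = -12*(-1) = 12)
80*(sqrt(y + q) + C(6, 2)) = 80*(sqrt(19 + 12) + (4 + 2)) = 80*(sqrt(31) + 6) = 80*(6 + sqrt(31)) = 480 + 80*sqrt(31)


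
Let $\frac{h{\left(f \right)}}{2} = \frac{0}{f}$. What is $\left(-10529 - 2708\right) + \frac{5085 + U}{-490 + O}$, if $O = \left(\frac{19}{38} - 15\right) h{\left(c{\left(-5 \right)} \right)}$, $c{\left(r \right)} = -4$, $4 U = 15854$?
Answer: $- \frac{12990357}{980} \approx -13255.0$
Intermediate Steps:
$U = \frac{7927}{2}$ ($U = \frac{1}{4} \cdot 15854 = \frac{7927}{2} \approx 3963.5$)
$h{\left(f \right)} = 0$ ($h{\left(f \right)} = 2 \frac{0}{f} = 2 \cdot 0 = 0$)
$O = 0$ ($O = \left(\frac{19}{38} - 15\right) 0 = \left(19 \cdot \frac{1}{38} - 15\right) 0 = \left(\frac{1}{2} - 15\right) 0 = \left(- \frac{29}{2}\right) 0 = 0$)
$\left(-10529 - 2708\right) + \frac{5085 + U}{-490 + O} = \left(-10529 - 2708\right) + \frac{5085 + \frac{7927}{2}}{-490 + 0} = -13237 + \frac{18097}{2 \left(-490\right)} = -13237 + \frac{18097}{2} \left(- \frac{1}{490}\right) = -13237 - \frac{18097}{980} = - \frac{12990357}{980}$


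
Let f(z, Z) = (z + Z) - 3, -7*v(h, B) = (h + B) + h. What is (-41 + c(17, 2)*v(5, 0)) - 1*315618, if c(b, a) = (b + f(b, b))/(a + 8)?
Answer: -2209661/7 ≈ -3.1567e+5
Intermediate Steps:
v(h, B) = -2*h/7 - B/7 (v(h, B) = -((h + B) + h)/7 = -((B + h) + h)/7 = -(B + 2*h)/7 = -2*h/7 - B/7)
f(z, Z) = -3 + Z + z (f(z, Z) = (Z + z) - 3 = -3 + Z + z)
c(b, a) = (-3 + 3*b)/(8 + a) (c(b, a) = (b + (-3 + b + b))/(a + 8) = (b + (-3 + 2*b))/(8 + a) = (-3 + 3*b)/(8 + a))
(-41 + c(17, 2)*v(5, 0)) - 1*315618 = (-41 + (3*(-1 + 17)/(8 + 2))*(-2/7*5 - ⅐*0)) - 1*315618 = (-41 + (3*16/10)*(-10/7 + 0)) - 315618 = (-41 + (3*(⅒)*16)*(-10/7)) - 315618 = (-41 + (24/5)*(-10/7)) - 315618 = (-41 - 48/7) - 315618 = -335/7 - 315618 = -2209661/7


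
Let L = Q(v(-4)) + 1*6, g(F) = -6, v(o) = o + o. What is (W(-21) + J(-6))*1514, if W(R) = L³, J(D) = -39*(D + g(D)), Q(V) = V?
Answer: 696440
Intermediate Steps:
v(o) = 2*o
J(D) = 234 - 39*D (J(D) = -39*(D - 6) = -39*(-6 + D) = 234 - 39*D)
L = -2 (L = 2*(-4) + 1*6 = -8 + 6 = -2)
W(R) = -8 (W(R) = (-2)³ = -8)
(W(-21) + J(-6))*1514 = (-8 + (234 - 39*(-6)))*1514 = (-8 + (234 + 234))*1514 = (-8 + 468)*1514 = 460*1514 = 696440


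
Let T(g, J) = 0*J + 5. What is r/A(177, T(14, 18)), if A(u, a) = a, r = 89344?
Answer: 89344/5 ≈ 17869.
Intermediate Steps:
T(g, J) = 5 (T(g, J) = 0 + 5 = 5)
r/A(177, T(14, 18)) = 89344/5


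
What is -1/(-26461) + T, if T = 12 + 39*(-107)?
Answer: -110104220/26461 ≈ -4161.0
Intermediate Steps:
T = -4161 (T = 12 - 4173 = -4161)
-1/(-26461) + T = -1/(-26461) - 4161 = -1*(-1/26461) - 4161 = 1/26461 - 4161 = -110104220/26461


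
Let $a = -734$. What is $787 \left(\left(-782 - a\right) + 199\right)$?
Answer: $118837$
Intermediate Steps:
$787 \left(\left(-782 - a\right) + 199\right) = 787 \left(\left(-782 - -734\right) + 199\right) = 787 \left(\left(-782 + 734\right) + 199\right) = 787 \left(-48 + 199\right) = 787 \cdot 151 = 118837$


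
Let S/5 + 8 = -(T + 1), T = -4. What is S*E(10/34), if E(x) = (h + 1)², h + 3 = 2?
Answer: 0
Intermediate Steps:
h = -1 (h = -3 + 2 = -1)
S = -25 (S = -40 + 5*(-(-4 + 1)) = -40 + 5*(-1*(-3)) = -40 + 5*3 = -40 + 15 = -25)
E(x) = 0 (E(x) = (-1 + 1)² = 0² = 0)
S*E(10/34) = -25*0 = 0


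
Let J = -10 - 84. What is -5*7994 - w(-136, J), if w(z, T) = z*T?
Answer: -52754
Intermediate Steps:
J = -94
w(z, T) = T*z
-5*7994 - w(-136, J) = -5*7994 - (-94)*(-136) = -39970 - 1*12784 = -39970 - 12784 = -52754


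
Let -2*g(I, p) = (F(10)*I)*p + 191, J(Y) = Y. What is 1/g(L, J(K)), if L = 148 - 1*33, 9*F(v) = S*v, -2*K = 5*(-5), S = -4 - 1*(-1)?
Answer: 3/6901 ≈ 0.00043472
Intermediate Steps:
S = -3 (S = -4 + 1 = -3)
K = 25/2 (K = -5*(-5)/2 = -½*(-25) = 25/2 ≈ 12.500)
F(v) = -v/3 (F(v) = (-3*v)/9 = -v/3)
L = 115 (L = 148 - 33 = 115)
g(I, p) = -191/2 + 5*I*p/3 (g(I, p) = -(((-⅓*10)*I)*p + 191)/2 = -((-10*I/3)*p + 191)/2 = -(-10*I*p/3 + 191)/2 = -(191 - 10*I*p/3)/2 = -191/2 + 5*I*p/3)
1/g(L, J(K)) = 1/(-191/2 + (5/3)*115*(25/2)) = 1/(-191/2 + 14375/6) = 1/(6901/3) = 3/6901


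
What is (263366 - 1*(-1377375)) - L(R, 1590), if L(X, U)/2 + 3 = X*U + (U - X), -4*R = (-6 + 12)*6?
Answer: 1666169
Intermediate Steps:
R = -9 (R = -(-6 + 12)*6/4 = -3*6/2 = -1/4*36 = -9)
L(X, U) = -6 - 2*X + 2*U + 2*U*X (L(X, U) = -6 + 2*(X*U + (U - X)) = -6 + 2*(U*X + (U - X)) = -6 + 2*(U - X + U*X) = -6 + (-2*X + 2*U + 2*U*X) = -6 - 2*X + 2*U + 2*U*X)
(263366 - 1*(-1377375)) - L(R, 1590) = (263366 - 1*(-1377375)) - (-6 - 2*(-9) + 2*1590 + 2*1590*(-9)) = (263366 + 1377375) - (-6 + 18 + 3180 - 28620) = 1640741 - 1*(-25428) = 1640741 + 25428 = 1666169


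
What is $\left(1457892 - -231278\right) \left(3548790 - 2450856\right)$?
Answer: $1854597174780$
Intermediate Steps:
$\left(1457892 - -231278\right) \left(3548790 - 2450856\right) = \left(1457892 + \left(-424117 + 655395\right)\right) 1097934 = \left(1457892 + 231278\right) 1097934 = 1689170 \cdot 1097934 = 1854597174780$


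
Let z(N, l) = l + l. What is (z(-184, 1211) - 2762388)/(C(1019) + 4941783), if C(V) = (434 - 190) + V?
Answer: -1379983/2471523 ≈ -0.55835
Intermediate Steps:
C(V) = 244 + V
z(N, l) = 2*l
(z(-184, 1211) - 2762388)/(C(1019) + 4941783) = (2*1211 - 2762388)/((244 + 1019) + 4941783) = (2422 - 2762388)/(1263 + 4941783) = -2759966/4943046 = -2759966*1/4943046 = -1379983/2471523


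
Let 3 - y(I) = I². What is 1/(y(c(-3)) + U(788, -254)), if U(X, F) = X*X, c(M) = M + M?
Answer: 1/620911 ≈ 1.6105e-6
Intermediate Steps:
c(M) = 2*M
U(X, F) = X²
y(I) = 3 - I²
1/(y(c(-3)) + U(788, -254)) = 1/((3 - (2*(-3))²) + 788²) = 1/((3 - 1*(-6)²) + 620944) = 1/((3 - 1*36) + 620944) = 1/((3 - 36) + 620944) = 1/(-33 + 620944) = 1/620911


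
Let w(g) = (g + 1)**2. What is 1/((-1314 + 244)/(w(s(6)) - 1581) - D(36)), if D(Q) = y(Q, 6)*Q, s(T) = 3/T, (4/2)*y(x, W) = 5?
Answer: -1263/112814 ≈ -0.011195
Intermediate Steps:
y(x, W) = 5/2 (y(x, W) = (1/2)*5 = 5/2)
w(g) = (1 + g)**2
D(Q) = 5*Q/2
1/((-1314 + 244)/(w(s(6)) - 1581) - D(36)) = 1/((-1314 + 244)/((1 + 3/6)**2 - 1581) - 5*36/2) = 1/(-1070/((1 + 3*(1/6))**2 - 1581) - 1*90) = 1/(-1070/((1 + 1/2)**2 - 1581) - 90) = 1/(-1070/((3/2)**2 - 1581) - 90) = 1/(-1070/(9/4 - 1581) - 90) = 1/(-1070/(-6315/4) - 90) = 1/(-1070*(-4/6315) - 90) = 1/(856/1263 - 90) = 1/(-112814/1263) = -1263/112814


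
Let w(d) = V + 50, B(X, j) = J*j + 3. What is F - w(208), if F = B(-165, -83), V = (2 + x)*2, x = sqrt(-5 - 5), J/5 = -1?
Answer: 364 - 2*I*sqrt(10) ≈ 364.0 - 6.3246*I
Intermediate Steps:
J = -5 (J = 5*(-1) = -5)
x = I*sqrt(10) (x = sqrt(-10) = I*sqrt(10) ≈ 3.1623*I)
V = 4 + 2*I*sqrt(10) (V = (2 + I*sqrt(10))*2 = 4 + 2*I*sqrt(10) ≈ 4.0 + 6.3246*I)
B(X, j) = 3 - 5*j (B(X, j) = -5*j + 3 = 3 - 5*j)
w(d) = 54 + 2*I*sqrt(10) (w(d) = (4 + 2*I*sqrt(10)) + 50 = 54 + 2*I*sqrt(10))
F = 418 (F = 3 - 5*(-83) = 3 + 415 = 418)
F - w(208) = 418 - (54 + 2*I*sqrt(10)) = 418 + (-54 - 2*I*sqrt(10)) = 364 - 2*I*sqrt(10)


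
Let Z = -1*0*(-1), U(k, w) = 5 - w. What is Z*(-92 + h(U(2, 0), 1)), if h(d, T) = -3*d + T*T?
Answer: 0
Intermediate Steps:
h(d, T) = T**2 - 3*d (h(d, T) = -3*d + T**2 = T**2 - 3*d)
Z = 0 (Z = 0*(-1) = 0)
Z*(-92 + h(U(2, 0), 1)) = 0*(-92 + (1**2 - 3*(5 - 1*0))) = 0*(-92 + (1 - 3*(5 + 0))) = 0*(-92 + (1 - 3*5)) = 0*(-92 + (1 - 15)) = 0*(-92 - 14) = 0*(-106) = 0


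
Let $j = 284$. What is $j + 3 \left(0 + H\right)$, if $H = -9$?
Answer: $257$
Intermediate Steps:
$j + 3 \left(0 + H\right) = 284 + 3 \left(0 - 9\right) = 284 + 3 \left(-9\right) = 284 - 27 = 257$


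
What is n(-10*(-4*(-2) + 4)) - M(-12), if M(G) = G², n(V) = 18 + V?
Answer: -246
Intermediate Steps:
n(-10*(-4*(-2) + 4)) - M(-12) = (18 - 10*(-4*(-2) + 4)) - 1*(-12)² = (18 - 10*(8 + 4)) - 1*144 = (18 - 10*12) - 144 = (18 - 120) - 144 = -102 - 144 = -246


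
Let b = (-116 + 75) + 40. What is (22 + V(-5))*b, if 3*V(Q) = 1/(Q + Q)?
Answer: -659/30 ≈ -21.967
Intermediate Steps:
b = -1 (b = -41 + 40 = -1)
V(Q) = 1/(6*Q) (V(Q) = 1/(3*(Q + Q)) = 1/(3*((2*Q))) = (1/(2*Q))/3 = 1/(6*Q))
(22 + V(-5))*b = (22 + (⅙)/(-5))*(-1) = (22 + (⅙)*(-⅕))*(-1) = (22 - 1/30)*(-1) = (659/30)*(-1) = -659/30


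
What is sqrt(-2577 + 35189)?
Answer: 2*sqrt(8153) ≈ 180.59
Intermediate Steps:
sqrt(-2577 + 35189) = sqrt(32612) = 2*sqrt(8153)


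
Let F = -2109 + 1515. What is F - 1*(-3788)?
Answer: 3194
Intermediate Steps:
F = -594
F - 1*(-3788) = -594 - 1*(-3788) = -594 + 3788 = 3194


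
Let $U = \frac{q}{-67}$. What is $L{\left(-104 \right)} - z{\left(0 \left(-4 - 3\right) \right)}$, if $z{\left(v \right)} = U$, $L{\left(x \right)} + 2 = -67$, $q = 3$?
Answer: $- \frac{4620}{67} \approx -68.955$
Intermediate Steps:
$L{\left(x \right)} = -69$ ($L{\left(x \right)} = -2 - 67 = -69$)
$U = - \frac{3}{67}$ ($U = \frac{3}{-67} = 3 \left(- \frac{1}{67}\right) = - \frac{3}{67} \approx -0.044776$)
$z{\left(v \right)} = - \frac{3}{67}$
$L{\left(-104 \right)} - z{\left(0 \left(-4 - 3\right) \right)} = -69 - - \frac{3}{67} = -69 + \frac{3}{67} = - \frac{4620}{67}$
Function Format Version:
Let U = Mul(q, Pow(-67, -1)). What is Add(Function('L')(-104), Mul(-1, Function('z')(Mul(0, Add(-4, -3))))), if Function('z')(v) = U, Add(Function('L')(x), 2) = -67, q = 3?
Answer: Rational(-4620, 67) ≈ -68.955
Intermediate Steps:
Function('L')(x) = -69 (Function('L')(x) = Add(-2, -67) = -69)
U = Rational(-3, 67) (U = Mul(3, Pow(-67, -1)) = Mul(3, Rational(-1, 67)) = Rational(-3, 67) ≈ -0.044776)
Function('z')(v) = Rational(-3, 67)
Add(Function('L')(-104), Mul(-1, Function('z')(Mul(0, Add(-4, -3))))) = Add(-69, Mul(-1, Rational(-3, 67))) = Add(-69, Rational(3, 67)) = Rational(-4620, 67)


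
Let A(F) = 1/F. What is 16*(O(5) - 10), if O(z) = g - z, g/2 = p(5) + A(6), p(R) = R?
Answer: -224/3 ≈ -74.667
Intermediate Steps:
g = 31/3 (g = 2*(5 + 1/6) = 2*(5 + ⅙) = 2*(31/6) = 31/3 ≈ 10.333)
O(z) = 31/3 - z
16*(O(5) - 10) = 16*((31/3 - 1*5) - 10) = 16*((31/3 - 5) - 10) = 16*(16/3 - 10) = 16*(-14/3) = -224/3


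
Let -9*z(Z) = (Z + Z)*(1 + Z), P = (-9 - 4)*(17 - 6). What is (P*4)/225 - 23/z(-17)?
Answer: -264593/122400 ≈ -2.1617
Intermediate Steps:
P = -143 (P = -13*11 = -143)
z(Z) = -2*Z*(1 + Z)/9 (z(Z) = -(Z + Z)*(1 + Z)/9 = -2*Z*(1 + Z)/9)
(P*4)/225 - 23/z(-17) = -143*4/225 - 23*9/(34*(1 - 17)) = -572*1/225 - 23/((-2/9*(-17)*(-16))) = -572/225 - 23/(-544/9) = -572/225 - 23*(-9/544) = -572/225 + 207/544 = -264593/122400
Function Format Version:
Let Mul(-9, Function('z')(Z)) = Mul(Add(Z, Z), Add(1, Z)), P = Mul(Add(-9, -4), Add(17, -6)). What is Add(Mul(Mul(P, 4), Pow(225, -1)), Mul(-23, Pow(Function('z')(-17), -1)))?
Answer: Rational(-264593, 122400) ≈ -2.1617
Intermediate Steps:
P = -143 (P = Mul(-13, 11) = -143)
Function('z')(Z) = Mul(Rational(-2, 9), Z, Add(1, Z)) (Function('z')(Z) = Mul(Rational(-1, 9), Mul(Add(Z, Z), Add(1, Z))) = Mul(Rational(-1, 9), Mul(Mul(2, Z), Add(1, Z))) = Mul(Rational(-1, 9), Mul(2, Z, Add(1, Z))) = Mul(Rational(-2, 9), Z, Add(1, Z)))
Add(Mul(Mul(P, 4), Pow(225, -1)), Mul(-23, Pow(Function('z')(-17), -1))) = Add(Mul(Mul(-143, 4), Pow(225, -1)), Mul(-23, Pow(Mul(Rational(-2, 9), -17, Add(1, -17)), -1))) = Add(Mul(-572, Rational(1, 225)), Mul(-23, Pow(Mul(Rational(-2, 9), -17, -16), -1))) = Add(Rational(-572, 225), Mul(-23, Pow(Rational(-544, 9), -1))) = Add(Rational(-572, 225), Mul(-23, Rational(-9, 544))) = Add(Rational(-572, 225), Rational(207, 544)) = Rational(-264593, 122400)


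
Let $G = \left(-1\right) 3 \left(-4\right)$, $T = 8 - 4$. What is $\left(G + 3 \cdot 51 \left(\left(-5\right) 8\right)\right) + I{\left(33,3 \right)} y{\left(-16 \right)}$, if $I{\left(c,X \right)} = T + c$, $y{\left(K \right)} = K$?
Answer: $-6700$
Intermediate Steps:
$T = 4$ ($T = 8 - 4 = 4$)
$G = 12$ ($G = \left(-3\right) \left(-4\right) = 12$)
$I{\left(c,X \right)} = 4 + c$
$\left(G + 3 \cdot 51 \left(\left(-5\right) 8\right)\right) + I{\left(33,3 \right)} y{\left(-16 \right)} = \left(12 + 3 \cdot 51 \left(\left(-5\right) 8\right)\right) + \left(4 + 33\right) \left(-16\right) = \left(12 + 153 \left(-40\right)\right) + 37 \left(-16\right) = \left(12 - 6120\right) - 592 = -6108 - 592 = -6700$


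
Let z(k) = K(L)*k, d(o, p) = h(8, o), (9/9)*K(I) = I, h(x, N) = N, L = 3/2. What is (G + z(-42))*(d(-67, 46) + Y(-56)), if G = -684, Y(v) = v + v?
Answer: 133713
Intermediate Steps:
L = 3/2 (L = 3*(½) = 3/2 ≈ 1.5000)
K(I) = I
d(o, p) = o
Y(v) = 2*v
z(k) = 3*k/2
(G + z(-42))*(d(-67, 46) + Y(-56)) = (-684 + (3/2)*(-42))*(-67 + 2*(-56)) = (-684 - 63)*(-67 - 112) = -747*(-179) = 133713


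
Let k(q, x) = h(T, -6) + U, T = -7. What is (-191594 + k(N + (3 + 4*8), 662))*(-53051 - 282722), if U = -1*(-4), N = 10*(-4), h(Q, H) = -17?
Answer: 64336457211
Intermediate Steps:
N = -40
U = 4
k(q, x) = -13 (k(q, x) = -17 + 4 = -13)
(-191594 + k(N + (3 + 4*8), 662))*(-53051 - 282722) = (-191594 - 13)*(-53051 - 282722) = -191607*(-335773) = 64336457211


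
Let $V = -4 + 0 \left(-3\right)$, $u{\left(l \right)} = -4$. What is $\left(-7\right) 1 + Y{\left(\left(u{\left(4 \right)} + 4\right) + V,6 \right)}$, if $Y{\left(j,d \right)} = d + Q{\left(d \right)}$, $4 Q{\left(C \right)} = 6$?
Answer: $\frac{1}{2} \approx 0.5$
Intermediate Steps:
$V = -4$ ($V = -4 + 0 = -4$)
$Q{\left(C \right)} = \frac{3}{2}$ ($Q{\left(C \right)} = \frac{1}{4} \cdot 6 = \frac{3}{2}$)
$Y{\left(j,d \right)} = \frac{3}{2} + d$ ($Y{\left(j,d \right)} = d + \frac{3}{2} = \frac{3}{2} + d$)
$\left(-7\right) 1 + Y{\left(\left(u{\left(4 \right)} + 4\right) + V,6 \right)} = \left(-7\right) 1 + \left(\frac{3}{2} + 6\right) = -7 + \frac{15}{2} = \frac{1}{2}$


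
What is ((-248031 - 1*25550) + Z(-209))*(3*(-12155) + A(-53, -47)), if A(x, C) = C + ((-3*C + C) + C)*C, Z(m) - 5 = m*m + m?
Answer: 8909856984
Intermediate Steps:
Z(m) = 5 + m + m² (Z(m) = 5 + (m*m + m) = 5 + (m² + m) = 5 + (m + m²) = 5 + m + m²)
A(x, C) = C - C² (A(x, C) = C + (-2*C + C)*C = C + (-C)*C = C - C²)
((-248031 - 1*25550) + Z(-209))*(3*(-12155) + A(-53, -47)) = ((-248031 - 1*25550) + (5 - 209 + (-209)²))*(3*(-12155) - 47*(1 - 1*(-47))) = ((-248031 - 25550) + (5 - 209 + 43681))*(-36465 - 47*(1 + 47)) = (-273581 + 43477)*(-36465 - 47*48) = -230104*(-36465 - 2256) = -230104*(-38721) = 8909856984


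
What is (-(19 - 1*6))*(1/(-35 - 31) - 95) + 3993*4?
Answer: 1135675/66 ≈ 17207.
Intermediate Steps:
(-(19 - 1*6))*(1/(-35 - 31) - 95) + 3993*4 = (-(19 - 6))*(1/(-66) - 95) + 15972 = (-1*13)*(-1/66 - 95) + 15972 = -13*(-6271/66) + 15972 = 81523/66 + 15972 = 1135675/66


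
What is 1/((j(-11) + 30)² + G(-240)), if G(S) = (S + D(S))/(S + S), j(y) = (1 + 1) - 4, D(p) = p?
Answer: 1/785 ≈ 0.0012739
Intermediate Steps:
j(y) = -2 (j(y) = 2 - 4 = -2)
G(S) = 1 (G(S) = (S + S)/(S + S) = (2*S)/((2*S)) = (2*S)*(1/(2*S)) = 1)
1/((j(-11) + 30)² + G(-240)) = 1/((-2 + 30)² + 1) = 1/(28² + 1) = 1/(784 + 1) = 1/785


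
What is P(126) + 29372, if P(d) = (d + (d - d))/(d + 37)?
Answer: 4787762/163 ≈ 29373.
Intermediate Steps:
P(d) = d/(37 + d) (P(d) = (d + 0)/(37 + d) = d/(37 + d))
P(126) + 29372 = 126/(37 + 126) + 29372 = 126/163 + 29372 = 4787762/163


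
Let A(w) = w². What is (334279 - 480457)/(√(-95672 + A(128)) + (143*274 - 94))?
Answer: -714225708/190993879 + 73089*I*√19822/381987758 ≈ -3.7395 + 0.026939*I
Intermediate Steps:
(334279 - 480457)/(√(-95672 + A(128)) + (143*274 - 94)) = (334279 - 480457)/(√(-95672 + 128²) + (143*274 - 94)) = -146178/(√(-95672 + 16384) + (39182 - 94)) = -146178/(√(-79288) + 39088) = -146178/(2*I*√19822 + 39088) = -146178/(39088 + 2*I*√19822)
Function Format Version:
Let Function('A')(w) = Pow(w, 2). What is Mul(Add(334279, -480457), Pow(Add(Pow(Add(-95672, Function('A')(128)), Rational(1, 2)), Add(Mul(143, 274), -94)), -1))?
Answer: Add(Rational(-714225708, 190993879), Mul(Rational(73089, 381987758), I, Pow(19822, Rational(1, 2)))) ≈ Add(-3.7395, Mul(0.026939, I))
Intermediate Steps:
Mul(Add(334279, -480457), Pow(Add(Pow(Add(-95672, Function('A')(128)), Rational(1, 2)), Add(Mul(143, 274), -94)), -1)) = Mul(Add(334279, -480457), Pow(Add(Pow(Add(-95672, Pow(128, 2)), Rational(1, 2)), Add(Mul(143, 274), -94)), -1)) = Mul(-146178, Pow(Add(Pow(Add(-95672, 16384), Rational(1, 2)), Add(39182, -94)), -1)) = Mul(-146178, Pow(Add(Pow(-79288, Rational(1, 2)), 39088), -1)) = Mul(-146178, Pow(Add(Mul(2, I, Pow(19822, Rational(1, 2))), 39088), -1)) = Mul(-146178, Pow(Add(39088, Mul(2, I, Pow(19822, Rational(1, 2)))), -1))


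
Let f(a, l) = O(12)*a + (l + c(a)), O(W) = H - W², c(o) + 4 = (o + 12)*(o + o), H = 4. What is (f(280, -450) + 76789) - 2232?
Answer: 198423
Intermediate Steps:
c(o) = -4 + 2*o*(12 + o) (c(o) = -4 + (o + 12)*(o + o) = -4 + (12 + o)*(2*o) = -4 + 2*o*(12 + o))
O(W) = 4 - W²
f(a, l) = -4 + l - 116*a + 2*a² (f(a, l) = (4 - 1*12²)*a + (l + (-4 + 2*a² + 24*a)) = (4 - 1*144)*a + (-4 + l + 2*a² + 24*a) = (4 - 144)*a + (-4 + l + 2*a² + 24*a) = -140*a + (-4 + l + 2*a² + 24*a) = -4 + l - 116*a + 2*a²)
(f(280, -450) + 76789) - 2232 = ((-4 - 450 - 116*280 + 2*280²) + 76789) - 2232 = ((-4 - 450 - 32480 + 2*78400) + 76789) - 2232 = ((-4 - 450 - 32480 + 156800) + 76789) - 2232 = (123866 + 76789) - 2232 = 200655 - 2232 = 198423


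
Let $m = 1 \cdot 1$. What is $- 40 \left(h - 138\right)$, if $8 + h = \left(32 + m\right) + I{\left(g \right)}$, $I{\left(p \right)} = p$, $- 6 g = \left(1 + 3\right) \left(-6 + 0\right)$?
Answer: $4360$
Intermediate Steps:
$m = 1$
$g = 4$ ($g = - \frac{\left(1 + 3\right) \left(-6 + 0\right)}{6} = - \frac{4 \left(-6\right)}{6} = \left(- \frac{1}{6}\right) \left(-24\right) = 4$)
$h = 29$ ($h = -8 + \left(\left(32 + 1\right) + 4\right) = -8 + \left(33 + 4\right) = -8 + 37 = 29$)
$- 40 \left(h - 138\right) = - 40 \left(29 - 138\right) = \left(-40\right) \left(-109\right) = 4360$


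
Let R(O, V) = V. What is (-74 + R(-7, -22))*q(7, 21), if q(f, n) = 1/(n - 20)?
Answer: -96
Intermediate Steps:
q(f, n) = 1/(-20 + n)
(-74 + R(-7, -22))*q(7, 21) = (-74 - 22)/(-20 + 21) = -96/1 = -96*1 = -96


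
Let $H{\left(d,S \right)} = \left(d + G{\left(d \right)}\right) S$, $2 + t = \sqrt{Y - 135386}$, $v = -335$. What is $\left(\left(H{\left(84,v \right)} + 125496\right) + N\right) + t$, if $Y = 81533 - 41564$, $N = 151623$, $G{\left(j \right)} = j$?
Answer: $220837 + i \sqrt{95417} \approx 2.2084 \cdot 10^{5} + 308.9 i$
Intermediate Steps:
$Y = 39969$ ($Y = 81533 - 41564 = 39969$)
$t = -2 + i \sqrt{95417}$ ($t = -2 + \sqrt{39969 - 135386} = -2 + \sqrt{-95417} = -2 + i \sqrt{95417} \approx -2.0 + 308.9 i$)
$H{\left(d,S \right)} = 2 S d$ ($H{\left(d,S \right)} = \left(d + d\right) S = 2 d S = 2 S d$)
$\left(\left(H{\left(84,v \right)} + 125496\right) + N\right) + t = \left(\left(2 \left(-335\right) 84 + 125496\right) + 151623\right) - \left(2 - i \sqrt{95417}\right) = \left(\left(-56280 + 125496\right) + 151623\right) - \left(2 - i \sqrt{95417}\right) = \left(69216 + 151623\right) - \left(2 - i \sqrt{95417}\right) = 220839 - \left(2 - i \sqrt{95417}\right) = 220837 + i \sqrt{95417}$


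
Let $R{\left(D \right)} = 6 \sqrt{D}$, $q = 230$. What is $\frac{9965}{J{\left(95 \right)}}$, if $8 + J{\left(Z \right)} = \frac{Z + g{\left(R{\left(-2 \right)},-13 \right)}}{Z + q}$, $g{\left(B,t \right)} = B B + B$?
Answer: $- \frac{3238625 i}{6 \sqrt{2} + 2577 i} \approx -1256.7 - 4.138 i$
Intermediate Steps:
$g{\left(B,t \right)} = B + B^{2}$ ($g{\left(B,t \right)} = B^{2} + B = B + B^{2}$)
$J{\left(Z \right)} = -8 + \frac{Z + 6 i \sqrt{2} \left(1 + 6 i \sqrt{2}\right)}{230 + Z}$ ($J{\left(Z \right)} = -8 + \frac{Z + 6 \sqrt{-2} \left(1 + 6 \sqrt{-2}\right)}{Z + 230} = -8 + \frac{Z + 6 i \sqrt{2} \left(1 + 6 i \sqrt{2}\right)}{230 + Z}$)
$\frac{9965}{J{\left(95 \right)}} = \frac{9965}{\frac{1}{230 + 95} \left(-1912 - 665 + 6 i \sqrt{2}\right)} = \frac{9965}{\frac{1}{325} \left(-1912 - 665 + 6 i \sqrt{2}\right)} = \frac{9965}{\frac{1}{325} \left(-2577 + 6 i \sqrt{2}\right)} = \frac{9965}{- \frac{2577}{325} + \frac{6 i \sqrt{2}}{325}}$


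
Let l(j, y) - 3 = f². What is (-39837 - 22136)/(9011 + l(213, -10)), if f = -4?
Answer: -61973/9030 ≈ -6.8630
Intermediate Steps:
l(j, y) = 19 (l(j, y) = 3 + (-4)² = 3 + 16 = 19)
(-39837 - 22136)/(9011 + l(213, -10)) = (-39837 - 22136)/(9011 + 19) = -61973/9030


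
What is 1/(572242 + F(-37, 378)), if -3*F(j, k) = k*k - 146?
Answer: 3/1573988 ≈ 1.9060e-6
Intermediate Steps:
F(j, k) = 146/3 - k²/3 (F(j, k) = -(k*k - 146)/3 = -(k² - 146)/3 = -(-146 + k²)/3 = 146/3 - k²/3)
1/(572242 + F(-37, 378)) = 1/(572242 + (146/3 - ⅓*378²)) = 1/(572242 + (146/3 - ⅓*142884)) = 1/(572242 + (146/3 - 47628)) = 1/(572242 - 142738/3) = 1/(1573988/3) = 3/1573988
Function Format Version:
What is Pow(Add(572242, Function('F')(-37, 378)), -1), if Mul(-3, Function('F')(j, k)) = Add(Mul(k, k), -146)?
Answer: Rational(3, 1573988) ≈ 1.9060e-6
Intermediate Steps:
Function('F')(j, k) = Add(Rational(146, 3), Mul(Rational(-1, 3), Pow(k, 2))) (Function('F')(j, k) = Mul(Rational(-1, 3), Add(Mul(k, k), -146)) = Mul(Rational(-1, 3), Add(Pow(k, 2), -146)) = Mul(Rational(-1, 3), Add(-146, Pow(k, 2))) = Add(Rational(146, 3), Mul(Rational(-1, 3), Pow(k, 2))))
Pow(Add(572242, Function('F')(-37, 378)), -1) = Pow(Add(572242, Add(Rational(146, 3), Mul(Rational(-1, 3), Pow(378, 2)))), -1) = Pow(Add(572242, Add(Rational(146, 3), Mul(Rational(-1, 3), 142884))), -1) = Pow(Add(572242, Add(Rational(146, 3), -47628)), -1) = Pow(Add(572242, Rational(-142738, 3)), -1) = Pow(Rational(1573988, 3), -1) = Rational(3, 1573988)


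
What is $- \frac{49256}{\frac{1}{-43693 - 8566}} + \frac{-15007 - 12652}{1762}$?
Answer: $\frac{4535510085989}{1762} \approx 2.5741 \cdot 10^{9}$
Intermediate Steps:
$- \frac{49256}{\frac{1}{-43693 - 8566}} + \frac{-15007 - 12652}{1762} = - \frac{49256}{\frac{1}{-52259}} - \frac{27659}{1762} = - \frac{49256}{- \frac{1}{52259}} - \frac{27659}{1762} = \left(-49256\right) \left(-52259\right) - \frac{27659}{1762} = 2574069304 - \frac{27659}{1762} = \frac{4535510085989}{1762}$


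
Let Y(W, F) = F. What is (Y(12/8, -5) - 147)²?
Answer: 23104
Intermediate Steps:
(Y(12/8, -5) - 147)² = (-5 - 147)² = (-152)² = 23104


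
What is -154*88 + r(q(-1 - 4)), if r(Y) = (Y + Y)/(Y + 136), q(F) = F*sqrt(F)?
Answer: -252351542/18621 - 1360*I*sqrt(5)/18621 ≈ -13552.0 - 0.16331*I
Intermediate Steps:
q(F) = F**(3/2)
r(Y) = 2*Y/(136 + Y) (r(Y) = (2*Y)/(136 + Y) = 2*Y/(136 + Y))
-154*88 + r(q(-1 - 4)) = -154*88 + 2*(-1 - 4)**(3/2)/(136 + (-1 - 4)**(3/2)) = -13552 + 2*(-5)**(3/2)/(136 + (-5)**(3/2)) = -13552 + 2*(-5*I*sqrt(5))/(136 - 5*I*sqrt(5)) = -13552 - 10*I*sqrt(5)/(136 - 5*I*sqrt(5))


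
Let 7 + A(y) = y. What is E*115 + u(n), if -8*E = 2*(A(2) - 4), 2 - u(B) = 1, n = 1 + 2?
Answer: 1039/4 ≈ 259.75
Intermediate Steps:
A(y) = -7 + y
n = 3
u(B) = 1 (u(B) = 2 - 1*1 = 2 - 1 = 1)
E = 9/4 (E = -((-7 + 2) - 4)/4 = -(-5 - 4)/4 = -(-9)/4 = -1/8*(-18) = 9/4 ≈ 2.2500)
E*115 + u(n) = (9/4)*115 + 1 = 1035/4 + 1 = 1039/4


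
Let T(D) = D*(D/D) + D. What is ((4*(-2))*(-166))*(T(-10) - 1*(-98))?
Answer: 103584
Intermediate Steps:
T(D) = 2*D (T(D) = D*1 + D = D + D = 2*D)
((4*(-2))*(-166))*(T(-10) - 1*(-98)) = ((4*(-2))*(-166))*(2*(-10) - 1*(-98)) = (-8*(-166))*(-20 + 98) = 1328*78 = 103584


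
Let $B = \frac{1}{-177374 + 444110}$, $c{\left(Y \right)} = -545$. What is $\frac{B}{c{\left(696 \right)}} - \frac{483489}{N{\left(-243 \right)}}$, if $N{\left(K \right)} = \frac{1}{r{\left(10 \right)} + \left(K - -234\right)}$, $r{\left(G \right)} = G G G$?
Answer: $- \frac{69652769400740881}{145371120} \approx -4.7914 \cdot 10^{8}$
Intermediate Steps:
$r{\left(G \right)} = G^{3}$ ($r{\left(G \right)} = G^{2} G = G^{3}$)
$N{\left(K \right)} = \frac{1}{1234 + K}$ ($N{\left(K \right)} = \frac{1}{10^{3} + \left(K - -234\right)} = \frac{1}{1000 + \left(K + 234\right)} = \frac{1}{1000 + \left(234 + K\right)} = \frac{1}{1234 + K}$)
$B = \frac{1}{266736} \approx 3.749 \cdot 10^{-6}$
$\frac{B}{c{\left(696 \right)}} - \frac{483489}{N{\left(-243 \right)}} = \frac{1}{266736 \left(-545\right)} - \frac{483489}{\frac{1}{1234 - 243}} = \frac{1}{266736} \left(- \frac{1}{545}\right) - \frac{483489}{\frac{1}{991}} = - \frac{1}{145371120} - 483489 \frac{1}{\frac{1}{991}} = - \frac{1}{145371120} - 479137599 = - \frac{69652769400740881}{145371120}$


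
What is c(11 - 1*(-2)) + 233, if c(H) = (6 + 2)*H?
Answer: 337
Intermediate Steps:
c(H) = 8*H
c(11 - 1*(-2)) + 233 = 8*(11 - 1*(-2)) + 233 = 8*(11 + 2) + 233 = 8*13 + 233 = 104 + 233 = 337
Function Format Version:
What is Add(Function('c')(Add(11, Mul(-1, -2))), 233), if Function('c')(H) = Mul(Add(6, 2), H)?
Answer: 337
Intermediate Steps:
Function('c')(H) = Mul(8, H)
Add(Function('c')(Add(11, Mul(-1, -2))), 233) = Add(Mul(8, Add(11, Mul(-1, -2))), 233) = Add(Mul(8, Add(11, 2)), 233) = Add(Mul(8, 13), 233) = Add(104, 233) = 337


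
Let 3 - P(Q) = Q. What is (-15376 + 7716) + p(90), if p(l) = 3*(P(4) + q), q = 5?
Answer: -7648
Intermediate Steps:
P(Q) = 3 - Q
p(l) = 12 (p(l) = 3*((3 - 1*4) + 5) = 3*((3 - 4) + 5) = 3*(-1 + 5) = 3*4 = 12)
(-15376 + 7716) + p(90) = (-15376 + 7716) + 12 = -7660 + 12 = -7648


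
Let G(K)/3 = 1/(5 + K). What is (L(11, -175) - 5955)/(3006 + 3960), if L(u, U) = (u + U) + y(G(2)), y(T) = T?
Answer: -21415/24381 ≈ -0.87835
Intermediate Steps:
G(K) = 3/(5 + K)
L(u, U) = 3/7 + U + u (L(u, U) = (u + U) + 3/(5 + 2) = (U + u) + 3/7 = 3/7 + U + u)
(L(11, -175) - 5955)/(3006 + 3960) = ((3/7 - 175 + 11) - 5955)/(3006 + 3960) = (-1145/7 - 5955)/6966 = -42830/7*1/6966 = -21415/24381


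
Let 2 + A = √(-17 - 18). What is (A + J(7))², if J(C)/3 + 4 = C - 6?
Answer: (11 - I*√35)² ≈ 86.0 - 130.15*I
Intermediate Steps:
J(C) = -30 + 3*C (J(C) = -12 + 3*(C - 6) = -12 + 3*(-6 + C) = -12 + (-18 + 3*C) = -30 + 3*C)
A = -2 + I*√35 (A = -2 + √(-17 - 18) = -2 + √(-35) = -2 + I*√35 ≈ -2.0 + 5.9161*I)
(A + J(7))² = ((-2 + I*√35) + (-30 + 3*7))² = ((-2 + I*√35) + (-30 + 21))² = ((-2 + I*√35) - 9)² = (-11 + I*√35)²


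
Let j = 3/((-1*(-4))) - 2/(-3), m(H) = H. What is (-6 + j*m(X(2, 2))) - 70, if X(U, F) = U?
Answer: -439/6 ≈ -73.167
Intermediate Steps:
j = 17/12 (j = 3/4 - 2*(-1/3) = 3*(1/4) + 2/3 = 3/4 + 2/3 = 17/12 ≈ 1.4167)
(-6 + j*m(X(2, 2))) - 70 = (-6 + (17/12)*2) - 70 = (-6 + 17/6) - 70 = -19/6 - 70 = -439/6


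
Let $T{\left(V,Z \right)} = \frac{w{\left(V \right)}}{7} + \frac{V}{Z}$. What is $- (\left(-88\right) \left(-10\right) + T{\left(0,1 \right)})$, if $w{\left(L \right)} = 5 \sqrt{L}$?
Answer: $-880$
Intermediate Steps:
$T{\left(V,Z \right)} = \frac{5 \sqrt{V}}{7} + \frac{V}{Z}$
$- (\left(-88\right) \left(-10\right) + T{\left(0,1 \right)}) = - (\left(-88\right) \left(-10\right) + \left(\frac{5 \sqrt{0}}{7} + \frac{0}{1}\right)) = - (880 + \left(\frac{5}{7} \cdot 0 + 0 \cdot 1\right)) = - (880 + \left(0 + 0\right)) = - (880 + 0) = \left(-1\right) 880 = -880$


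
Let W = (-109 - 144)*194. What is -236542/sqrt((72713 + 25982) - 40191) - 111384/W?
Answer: 55692/24541 - 118271*sqrt(14626)/14626 ≈ -975.68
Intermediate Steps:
W = -49082 (W = -253*194 = -49082)
-236542/sqrt((72713 + 25982) - 40191) - 111384/W = -236542/sqrt((72713 + 25982) - 40191) - 111384/(-49082) = -236542/sqrt(98695 - 40191) - 111384*(-1/49082) = -236542*sqrt(14626)/29252 + 55692/24541 = -118271*sqrt(14626)/14626 + 55692/24541 = 55692/24541 - 118271*sqrt(14626)/14626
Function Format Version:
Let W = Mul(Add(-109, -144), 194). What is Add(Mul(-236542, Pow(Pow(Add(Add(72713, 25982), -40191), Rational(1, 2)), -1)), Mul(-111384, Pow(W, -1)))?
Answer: Add(Rational(55692, 24541), Mul(Rational(-118271, 14626), Pow(14626, Rational(1, 2)))) ≈ -975.68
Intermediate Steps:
W = -49082 (W = Mul(-253, 194) = -49082)
Add(Mul(-236542, Pow(Pow(Add(Add(72713, 25982), -40191), Rational(1, 2)), -1)), Mul(-111384, Pow(W, -1))) = Add(Mul(-236542, Pow(Pow(Add(Add(72713, 25982), -40191), Rational(1, 2)), -1)), Mul(-111384, Pow(-49082, -1))) = Add(Mul(-236542, Pow(Pow(Add(98695, -40191), Rational(1, 2)), -1)), Mul(-111384, Rational(-1, 49082))) = Add(Mul(-236542, Pow(Pow(58504, Rational(1, 2)), -1)), Rational(55692, 24541)) = Add(Mul(-236542, Pow(Mul(2, Pow(14626, Rational(1, 2))), -1)), Rational(55692, 24541)) = Add(Mul(-236542, Mul(Rational(1, 29252), Pow(14626, Rational(1, 2)))), Rational(55692, 24541)) = Add(Mul(Rational(-118271, 14626), Pow(14626, Rational(1, 2))), Rational(55692, 24541)) = Add(Rational(55692, 24541), Mul(Rational(-118271, 14626), Pow(14626, Rational(1, 2))))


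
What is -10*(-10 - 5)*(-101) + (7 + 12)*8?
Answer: -14998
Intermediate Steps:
-10*(-10 - 5)*(-101) + (7 + 12)*8 = -10*(-15)*(-101) + 19*8 = 150*(-101) + 152 = -15150 + 152 = -14998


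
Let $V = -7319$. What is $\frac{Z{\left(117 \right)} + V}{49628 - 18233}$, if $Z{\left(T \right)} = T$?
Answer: $- \frac{554}{2415} \approx -0.2294$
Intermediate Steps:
$\frac{Z{\left(117 \right)} + V}{49628 - 18233} = \frac{117 - 7319}{49628 - 18233} = - \frac{7202}{31395} = \left(-7202\right) \frac{1}{31395} = - \frac{554}{2415}$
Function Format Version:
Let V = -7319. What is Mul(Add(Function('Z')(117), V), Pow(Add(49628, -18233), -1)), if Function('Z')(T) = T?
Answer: Rational(-554, 2415) ≈ -0.22940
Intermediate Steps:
Mul(Add(Function('Z')(117), V), Pow(Add(49628, -18233), -1)) = Mul(Add(117, -7319), Pow(Add(49628, -18233), -1)) = Mul(-7202, Pow(31395, -1)) = Mul(-7202, Rational(1, 31395)) = Rational(-554, 2415)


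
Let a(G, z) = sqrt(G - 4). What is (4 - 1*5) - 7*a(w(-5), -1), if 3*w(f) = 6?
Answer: -1 - 7*I*sqrt(2) ≈ -1.0 - 9.8995*I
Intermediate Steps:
w(f) = 2 (w(f) = (1/3)*6 = 2)
a(G, z) = sqrt(-4 + G)
(4 - 1*5) - 7*a(w(-5), -1) = (4 - 1*5) - 7*sqrt(-4 + 2) = (4 - 5) - 7*I*sqrt(2) = -1 - 7*I*sqrt(2)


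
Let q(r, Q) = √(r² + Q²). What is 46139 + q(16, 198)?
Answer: 46139 + 2*√9865 ≈ 46338.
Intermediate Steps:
q(r, Q) = √(Q² + r²)
46139 + q(16, 198) = 46139 + √(198² + 16²) = 46139 + √(39204 + 256) = 46139 + √39460 = 46139 + 2*√9865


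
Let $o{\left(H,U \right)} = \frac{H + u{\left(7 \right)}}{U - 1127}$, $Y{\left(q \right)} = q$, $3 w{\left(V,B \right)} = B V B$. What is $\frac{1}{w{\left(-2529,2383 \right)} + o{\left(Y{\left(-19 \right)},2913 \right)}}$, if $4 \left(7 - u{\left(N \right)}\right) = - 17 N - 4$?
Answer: $- \frac{7144}{34199291204013} \approx -2.0889 \cdot 10^{-10}$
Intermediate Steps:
$u{\left(N \right)} = 8 + \frac{17 N}{4}$ ($u{\left(N \right)} = 7 - \frac{- 17 N - 4}{4} = 7 - \frac{-4 - 17 N}{4} = 7 + \left(1 + \frac{17 N}{4}\right) = 8 + \frac{17 N}{4}$)
$w{\left(V,B \right)} = \frac{V B^{2}}{3}$ ($w{\left(V,B \right)} = \frac{B V B}{3} = \frac{V B^{2}}{3}$)
$o{\left(H,U \right)} = \frac{\frac{151}{4} + H}{-1127 + U}$ ($o{\left(H,U \right)} = \frac{H + \left(8 + \frac{17}{4} \cdot 7\right)}{U - 1127} = \frac{H + \left(8 + \frac{119}{4}\right)}{-1127 + U} = \frac{H + \frac{151}{4}}{-1127 + U} = \frac{\frac{151}{4} + H}{-1127 + U}$)
$\frac{1}{w{\left(-2529,2383 \right)} + o{\left(Y{\left(-19 \right)},2913 \right)}} = \frac{1}{\frac{1}{3} \left(-2529\right) 2383^{2} + \frac{\frac{151}{4} - 19}{-1127 + 2913}} = \frac{1}{\frac{1}{3} \left(-2529\right) 5678689 + \frac{1}{1786} \cdot \frac{75}{4}} = \frac{1}{-4787134827 + \frac{1}{1786} \cdot \frac{75}{4}} = \frac{1}{-4787134827 + \frac{75}{7144}} = \frac{1}{- \frac{34199291204013}{7144}} = - \frac{7144}{34199291204013}$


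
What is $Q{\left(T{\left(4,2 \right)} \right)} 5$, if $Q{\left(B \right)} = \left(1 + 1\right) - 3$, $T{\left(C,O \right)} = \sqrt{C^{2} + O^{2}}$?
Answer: $-5$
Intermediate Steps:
$Q{\left(B \right)} = -1$ ($Q{\left(B \right)} = 2 - 3 = -1$)
$Q{\left(T{\left(4,2 \right)} \right)} 5 = \left(-1\right) 5 = -5$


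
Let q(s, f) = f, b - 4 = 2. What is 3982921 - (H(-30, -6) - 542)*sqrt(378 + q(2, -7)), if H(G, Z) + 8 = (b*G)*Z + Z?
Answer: 3982921 - 524*sqrt(371) ≈ 3.9728e+6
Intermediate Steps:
b = 6 (b = 4 + 2 = 6)
H(G, Z) = -8 + Z + 6*G*Z (H(G, Z) = -8 + ((6*G)*Z + Z) = -8 + (6*G*Z + Z) = -8 + (Z + 6*G*Z) = -8 + Z + 6*G*Z)
3982921 - (H(-30, -6) - 542)*sqrt(378 + q(2, -7)) = 3982921 - ((-8 - 6 + 6*(-30)*(-6)) - 542)*sqrt(378 - 7) = 3982921 - ((-8 - 6 + 1080) - 542)*sqrt(371) = 3982921 - (1066 - 542)*sqrt(371) = 3982921 - 524*sqrt(371)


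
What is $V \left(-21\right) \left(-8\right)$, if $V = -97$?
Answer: $-16296$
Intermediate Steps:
$V \left(-21\right) \left(-8\right) = \left(-97\right) \left(-21\right) \left(-8\right) = 2037 \left(-8\right) = -16296$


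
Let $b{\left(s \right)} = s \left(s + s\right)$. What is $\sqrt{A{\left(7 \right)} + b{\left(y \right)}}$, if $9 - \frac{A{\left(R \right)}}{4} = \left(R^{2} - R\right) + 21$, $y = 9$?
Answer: $3 i \sqrt{6} \approx 7.3485 i$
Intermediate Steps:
$A{\left(R \right)} = -48 - 4 R^{2} + 4 R$ ($A{\left(R \right)} = 36 - 4 \left(\left(R^{2} - R\right) + 21\right) = 36 - 4 \left(21 + R^{2} - R\right) = 36 - \left(84 - 4 R + 4 R^{2}\right) = -48 - 4 R^{2} + 4 R$)
$b{\left(s \right)} = 2 s^{2}$ ($b{\left(s \right)} = s 2 s = 2 s^{2}$)
$\sqrt{A{\left(7 \right)} + b{\left(y \right)}} = \sqrt{\left(-48 - 4 \cdot 7^{2} + 4 \cdot 7\right) + 2 \cdot 9^{2}} = \sqrt{\left(-48 - 196 + 28\right) + 2 \cdot 81} = \sqrt{\left(-48 - 196 + 28\right) + 162} = \sqrt{-216 + 162} = \sqrt{-54} = 3 i \sqrt{6}$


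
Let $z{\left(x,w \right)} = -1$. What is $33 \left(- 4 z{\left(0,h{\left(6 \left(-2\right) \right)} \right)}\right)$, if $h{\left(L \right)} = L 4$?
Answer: $132$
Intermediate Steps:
$h{\left(L \right)} = 4 L$
$33 \left(- 4 z{\left(0,h{\left(6 \left(-2\right) \right)} \right)}\right) = 33 \left(\left(-4\right) \left(-1\right)\right) = 33 \cdot 4 = 132$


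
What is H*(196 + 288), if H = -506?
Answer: -244904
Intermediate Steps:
H*(196 + 288) = -506*(196 + 288) = -506*484 = -244904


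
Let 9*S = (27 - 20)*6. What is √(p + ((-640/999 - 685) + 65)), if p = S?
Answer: I*√68304738/333 ≈ 24.819*I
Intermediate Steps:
S = 14/3 (S = ((27 - 20)*6)/9 = (7*6)/9 = (⅑)*42 = 14/3 ≈ 4.6667)
p = 14/3 ≈ 4.6667
√(p + ((-640/999 - 685) + 65)) = √(14/3 + ((-640/999 - 685) + 65)) = √(14/3 + (-684955/999 + 65)) = √(14/3 - 620020/999) = √(-615358/999) = I*√68304738/333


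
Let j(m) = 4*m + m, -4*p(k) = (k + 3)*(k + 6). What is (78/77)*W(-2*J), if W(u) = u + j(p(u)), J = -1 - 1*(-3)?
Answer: -117/77 ≈ -1.5195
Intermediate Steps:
p(k) = -(3 + k)*(6 + k)/4 (p(k) = -(k + 3)*(k + 6)/4 = -(3 + k)*(6 + k)/4)
J = 2 (J = -1 + 3 = 2)
j(m) = 5*m
W(u) = -45/2 - 41*u/4 - 5*u²/4 (W(u) = u + 5*(-9/2 - 9*u/4 - u²/4) = u + (-45/2 - 45*u/4 - 5*u²/4) = -45/2 - 41*u/4 - 5*u²/4)
(78/77)*W(-2*J) = (78/77)*(-45/2 - (-41)*2/2 - 5*(-2*2)²/4) = (78*(1/77))*(-45/2 - 41/4*(-4) - 5/4*(-4)²) = 78*(-45/2 + 41 - 5/4*16)/77 = 78*(-45/2 + 41 - 20)/77 = (78/77)*(-3/2) = -117/77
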